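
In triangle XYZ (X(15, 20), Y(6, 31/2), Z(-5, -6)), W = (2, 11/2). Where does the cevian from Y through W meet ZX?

(0, 1/2)

Barycentric coordinates of W with respect to XYZ: (1/6, 1/3, 1/2).
On side ZX the Y-coordinate is zero; dropping W's Y-weight 1/3 and renormalizing the remaining 1/2 : 1/6 gives weights 3/4, 1/4 on Z, X.
V = (3/4)·(-5, -6) + (1/4)·(15, 20) = (0, 1/2).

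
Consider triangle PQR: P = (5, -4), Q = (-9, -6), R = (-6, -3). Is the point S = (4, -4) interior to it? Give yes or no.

yes

Barycentric coordinates of S: (11/12, 1/36, 1/18).
The three coordinates are positive, positive, positive; a point is interior exactly when all three are positive.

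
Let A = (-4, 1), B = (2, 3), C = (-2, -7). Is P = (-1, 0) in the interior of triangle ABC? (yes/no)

Barycentric coordinates of P: (9/26, 11/26, 3/13).
The three coordinates are positive, positive, positive; a point is interior exactly when all three are positive.

yes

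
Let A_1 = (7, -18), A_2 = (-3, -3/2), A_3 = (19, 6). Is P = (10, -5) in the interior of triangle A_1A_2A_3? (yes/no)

Barycentric coordinates of P: (349/876, 14/73, 359/876).
The three coordinates are positive, positive, positive; a point is interior exactly when all three are positive.

yes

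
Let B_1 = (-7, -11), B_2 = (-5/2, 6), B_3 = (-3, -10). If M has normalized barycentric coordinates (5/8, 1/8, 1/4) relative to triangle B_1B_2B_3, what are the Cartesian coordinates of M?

M = (5/8)·B_1 + (1/8)·B_2 + (1/4)·B_3.
x-coordinate: (5/8)·(-7) + (1/8)·(-5/2) + (1/4)·(-3) = -87/16.
y-coordinate: (5/8)·(-11) + (1/8)·6 + (1/4)·(-10) = -69/8.

(-87/16, -69/8)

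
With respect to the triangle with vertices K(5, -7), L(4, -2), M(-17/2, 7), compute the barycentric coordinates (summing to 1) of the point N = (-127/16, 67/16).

(9/16, -9/16, 1)

Signed area of the reference triangle: [KLM] = ½·(5·(-2−7) + 4·(7−(-7)) + (-17/2)·(-7−(-2))) = ½·(-45 + 56 + 85/2) = 107/4.
[NLM] = ½·((-127/16)·(-2−7) + 4·(7−(67/16)) + (-17/2)·(67/16−(-2))) = ½·(1143/16 + 45/4 − 1683/32) = 963/64, so the K-coordinate is (963/64)/(107/4) = 9/16.
[KNM] = ½·(5·(67/16−7) + (-127/16)·(7−(-7)) + (-17/2)·(-7−(67/16))) = ½·(-225/16 − 889/8 + 3043/32) = -963/64, so the L-coordinate is -9/16.
[KLN] = ½·(5·(-2−(67/16)) + 4·(67/16−(-7)) + (-127/16)·(-7−(-2))) = ½·(-495/16 + 179/4 + 635/16) = 107/4, so the M-coordinate is 1.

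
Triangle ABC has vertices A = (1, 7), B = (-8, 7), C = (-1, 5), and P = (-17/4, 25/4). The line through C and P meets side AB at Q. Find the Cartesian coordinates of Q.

(-31/5, 7)

Barycentric coordinates of P with respect to ABC: (1/8, 1/2, 3/8).
On side AB the C-coordinate is zero; dropping P's C-weight 3/8 and renormalizing the remaining 1/8 : 1/2 gives weights 1/5, 4/5 on A, B.
Q = (1/5)·(1, 7) + (4/5)·(-8, 7) = (-31/5, 7).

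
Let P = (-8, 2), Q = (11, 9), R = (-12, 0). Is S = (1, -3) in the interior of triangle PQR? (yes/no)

Barycentric coordinates of S: (-93/5, 19/5, 79/5).
The three coordinates are negative, positive, positive; a point is interior exactly when all three are positive.

no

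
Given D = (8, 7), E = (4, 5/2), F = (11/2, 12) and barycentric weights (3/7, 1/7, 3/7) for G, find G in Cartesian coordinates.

G = (3/7)·D + (1/7)·E + (3/7)·F.
x-coordinate: (3/7)·8 + (1/7)·4 + (3/7)·(11/2) = 89/14.
y-coordinate: (3/7)·7 + (1/7)·(5/2) + (3/7)·12 = 17/2.

(89/14, 17/2)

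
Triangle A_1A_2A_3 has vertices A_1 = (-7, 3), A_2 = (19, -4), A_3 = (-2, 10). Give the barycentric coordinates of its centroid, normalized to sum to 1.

(1/3, 1/3, 1/3)

The centroid is the average of the vertices, so each weight is 1/3.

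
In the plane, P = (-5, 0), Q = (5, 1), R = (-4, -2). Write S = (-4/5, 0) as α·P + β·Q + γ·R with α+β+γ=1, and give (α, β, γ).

Signed area of the reference triangle: [PQR] = ½·((-5)·(1−(-2)) + 5·(-2−0) + (-4)·(0−1)) = ½·(-15 − 10 + 4) = -21/2.
[SQR] = ½·((-4/5)·(1−(-2)) + 5·(-2−0) + (-4)·(0−1)) = ½·(-12/5 − 10 + 4) = -21/5, so the P-coordinate is (-21/5)/(-21/2) = 2/5.
[PSR] = ½·((-5)·(0−(-2)) + (-4/5)·(-2−0) + (-4)·(0−0)) = ½·(-10 + 8/5 + 0) = -21/5, so the Q-coordinate is 2/5.
[PQS] = ½·((-5)·(1−0) + 5·(0−0) + (-4/5)·(0−1)) = ½·(-5 + 0 + 4/5) = -21/10, so the R-coordinate is 1/5.
Check: 2/5 + 2/5 + 1/5 = 1.

(2/5, 2/5, 1/5)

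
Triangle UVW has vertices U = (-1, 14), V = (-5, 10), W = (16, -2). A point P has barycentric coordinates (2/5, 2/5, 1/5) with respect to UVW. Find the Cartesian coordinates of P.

(4/5, 46/5)

P = (2/5)·U + (2/5)·V + (1/5)·W.
x-coordinate: (2/5)·(-1) + (2/5)·(-5) + (1/5)·16 = 4/5.
y-coordinate: (2/5)·14 + (2/5)·10 + (1/5)·(-2) = 46/5.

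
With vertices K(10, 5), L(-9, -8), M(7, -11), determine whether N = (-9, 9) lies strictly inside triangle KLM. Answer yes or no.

no

Barycentric coordinates of N: (272/265, 316/265, -323/265).
The three coordinates are positive, positive, negative; a point is interior exactly when all three are positive.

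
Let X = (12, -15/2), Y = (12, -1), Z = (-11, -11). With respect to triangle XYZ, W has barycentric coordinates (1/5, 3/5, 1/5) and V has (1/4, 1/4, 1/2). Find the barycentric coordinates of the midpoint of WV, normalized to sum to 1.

(9/40, 17/40, 7/20)

Since both coordinate triples sum to 1, the midpoint's barycentrics are the componentwise average.
(1/5+1/4)/2 = 9/40; similarly 17/40 and 7/20.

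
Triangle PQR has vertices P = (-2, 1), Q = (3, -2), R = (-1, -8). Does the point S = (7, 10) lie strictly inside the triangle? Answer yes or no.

no

Barycentric coordinates of S: (4/7, 15/7, -12/7).
The three coordinates are positive, positive, negative; a point is interior exactly when all three are positive.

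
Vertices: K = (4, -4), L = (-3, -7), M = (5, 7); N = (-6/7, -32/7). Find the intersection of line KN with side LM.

(-5/3, -14/3)

Barycentric coordinates of N with respect to KLM: (1/7, 5/7, 1/7).
On side LM the K-coordinate is zero; dropping N's K-weight 1/7 and renormalizing the remaining 5/7 : 1/7 gives weights 5/6, 1/6 on L, M.
J = (5/6)·(-3, -7) + (1/6)·(5, 7) = (-5/3, -14/3).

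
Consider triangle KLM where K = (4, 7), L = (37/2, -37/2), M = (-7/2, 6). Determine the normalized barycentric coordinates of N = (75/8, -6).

Signed area of the reference triangle: [KLM] = ½·(4·(-37/2−6) + (37/2)·(6−7) + (-7/2)·(7−(-37/2))) = ½·(-98 − 37/2 − 357/4) = -823/8.
[NLM] = ½·((75/8)·(-37/2−6) + (37/2)·(6−(-6)) + (-7/2)·(-6−(-37/2))) = ½·(-3675/16 + 222 − 175/4) = -823/32, so the K-coordinate is (-823/32)/(-823/8) = 1/4.
[KNM] = ½·(4·(-6−6) + (75/8)·(6−7) + (-7/2)·(7−(-6))) = ½·(-48 − 75/8 − 91/2) = -823/16, so the L-coordinate is 1/2.
[KLN] = ½·(4·(-37/2−(-6)) + (37/2)·(-6−7) + (75/8)·(7−(-37/2))) = ½·(-50 − 481/2 + 3825/16) = -823/32, so the M-coordinate is 1/4.

(1/4, 1/2, 1/4)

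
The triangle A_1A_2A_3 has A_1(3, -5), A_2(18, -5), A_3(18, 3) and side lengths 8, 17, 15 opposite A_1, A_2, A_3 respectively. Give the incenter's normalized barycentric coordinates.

(1/5, 17/40, 3/8)

The incenter has barycentric coordinates proportional to the opposite side lengths: (8 : 17 : 15).
Normalizing by 8+17+15 = 40 gives (1/5, 17/40, 3/8).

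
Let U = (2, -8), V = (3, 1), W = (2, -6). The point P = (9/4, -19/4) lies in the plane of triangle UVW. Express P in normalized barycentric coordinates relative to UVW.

Signed area of the reference triangle: [UVW] = ½·(2·(1−(-6)) + 3·(-6−(-8)) + 2·(-8−1)) = ½·(14 + 6 − 18) = 1.
[PVW] = ½·((9/4)·(1−(-6)) + 3·(-6−(-19/4)) + 2·(-19/4−1)) = ½·(63/4 − 15/4 − 23/2) = 1/4, so the U-coordinate is (1/4)/1 = 1/4.
[UPW] = ½·(2·(-19/4−(-6)) + (9/4)·(-6−(-8)) + 2·(-8−(-19/4))) = ½·(5/2 + 9/2 − 13/2) = 1/4, so the V-coordinate is 1/4.
[UVP] = ½·(2·(1−(-19/4)) + 3·(-19/4−(-8)) + (9/4)·(-8−1)) = ½·(23/2 + 39/4 − 81/4) = 1/2, so the W-coordinate is 1/2.
Check: 1/4 + 1/4 + 1/2 = 1.

(1/4, 1/4, 1/2)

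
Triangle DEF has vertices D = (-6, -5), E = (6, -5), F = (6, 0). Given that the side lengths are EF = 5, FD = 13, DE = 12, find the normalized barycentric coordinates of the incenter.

The incenter has barycentric coordinates proportional to the opposite side lengths: (5 : 13 : 12).
Normalizing by 5+13+12 = 30 gives (1/6, 13/30, 2/5).

(1/6, 13/30, 2/5)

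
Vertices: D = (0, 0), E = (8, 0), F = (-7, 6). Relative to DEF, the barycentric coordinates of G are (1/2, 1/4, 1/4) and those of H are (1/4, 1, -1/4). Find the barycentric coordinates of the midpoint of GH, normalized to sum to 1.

(3/8, 5/8, 0)

Since both coordinate triples sum to 1, the midpoint's barycentrics are the componentwise average.
(1/2+1/4)/2 = 3/8; similarly 5/8 and 0.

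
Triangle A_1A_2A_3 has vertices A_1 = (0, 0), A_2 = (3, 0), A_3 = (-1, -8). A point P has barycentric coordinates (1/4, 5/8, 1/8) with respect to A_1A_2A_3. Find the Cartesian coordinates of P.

P = (1/4)·A_1 + (5/8)·A_2 + (1/8)·A_3.
x-coordinate: (1/4)·0 + (5/8)·3 + (1/8)·(-1) = 7/4.
y-coordinate: (1/4)·0 + (5/8)·0 + (1/8)·(-8) = -1.

(7/4, -1)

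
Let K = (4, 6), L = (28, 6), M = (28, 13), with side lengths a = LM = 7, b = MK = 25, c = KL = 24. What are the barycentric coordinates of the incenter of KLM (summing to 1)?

(1/8, 25/56, 3/7)

The incenter has barycentric coordinates proportional to the opposite side lengths: (7 : 25 : 24).
Normalizing by 7+25+24 = 56 gives (1/8, 25/56, 3/7).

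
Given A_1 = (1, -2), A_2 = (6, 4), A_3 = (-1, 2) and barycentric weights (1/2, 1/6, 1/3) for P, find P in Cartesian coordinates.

P = (1/2)·A_1 + (1/6)·A_2 + (1/3)·A_3.
x-coordinate: (1/2)·1 + (1/6)·6 + (1/3)·(-1) = 7/6.
y-coordinate: (1/2)·(-2) + (1/6)·4 + (1/3)·2 = 1/3.

(7/6, 1/3)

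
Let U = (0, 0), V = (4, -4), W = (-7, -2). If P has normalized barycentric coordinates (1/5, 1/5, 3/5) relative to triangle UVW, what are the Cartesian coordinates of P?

(-17/5, -2)

P = (1/5)·U + (1/5)·V + (3/5)·W.
x-coordinate: (1/5)·0 + (1/5)·4 + (3/5)·(-7) = -17/5.
y-coordinate: (1/5)·0 + (1/5)·(-4) + (3/5)·(-2) = -2.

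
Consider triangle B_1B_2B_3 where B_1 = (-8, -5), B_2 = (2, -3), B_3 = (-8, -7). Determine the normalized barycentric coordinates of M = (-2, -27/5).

Signed area of the reference triangle: [B_1B_2B_3] = ½·((-8)·(-3−(-7)) + 2·(-7−(-5)) + (-8)·(-5−(-3))) = ½·(-32 − 4 + 16) = -10.
[MB_2B_3] = ½·((-2)·(-3−(-7)) + 2·(-7−(-27/5)) + (-8)·(-27/5−(-3))) = ½·(-8 − 16/5 + 96/5) = 4, so the B_1-coordinate is 4/(-10) = -2/5.
[B_1MB_3] = ½·((-8)·(-27/5−(-7)) + (-2)·(-7−(-5)) + (-8)·(-5−(-27/5))) = ½·(-64/5 + 4 − 16/5) = -6, so the B_2-coordinate is 3/5.
[B_1B_2M] = ½·((-8)·(-3−(-27/5)) + 2·(-27/5−(-5)) + (-2)·(-5−(-3))) = ½·(-96/5 − 4/5 + 4) = -8, so the B_3-coordinate is 4/5.

(-2/5, 3/5, 4/5)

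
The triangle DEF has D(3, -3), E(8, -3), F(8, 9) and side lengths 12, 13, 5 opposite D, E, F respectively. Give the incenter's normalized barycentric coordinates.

(2/5, 13/30, 1/6)

The incenter has barycentric coordinates proportional to the opposite side lengths: (12 : 13 : 5).
Normalizing by 12+13+5 = 30 gives (2/5, 13/30, 1/6).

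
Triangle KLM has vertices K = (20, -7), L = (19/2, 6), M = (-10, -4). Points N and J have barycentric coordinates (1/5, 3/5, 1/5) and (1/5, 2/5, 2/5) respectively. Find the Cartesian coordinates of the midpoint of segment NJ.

Barycentric coordinates of the midpoint are the average: (1/5, 1/2, 3/10).
Converting: (1/5)·K + (1/2)·L + (3/10)·M = (23/4, 2/5).

(23/4, 2/5)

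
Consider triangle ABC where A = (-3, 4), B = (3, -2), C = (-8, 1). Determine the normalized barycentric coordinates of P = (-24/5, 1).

Signed area of the reference triangle: [ABC] = ½·((-3)·(-2−1) + 3·(1−4) + (-8)·(4−(-2))) = ½·(9 − 9 − 48) = -24.
[PBC] = ½·((-24/5)·(-2−1) + 3·(1−1) + (-8)·(1−(-2))) = ½·(72/5 + 0 − 24) = -24/5, so the A-coordinate is (-24/5)/(-24) = 1/5.
[APC] = ½·((-3)·(1−1) + (-24/5)·(1−4) + (-8)·(4−1)) = ½·(0 + 72/5 − 24) = -24/5, so the B-coordinate is 1/5.
[ABP] = ½·((-3)·(-2−1) + 3·(1−4) + (-24/5)·(4−(-2))) = ½·(9 − 9 − 144/5) = -72/5, so the C-coordinate is 3/5.
Check: 1/5 + 1/5 + 3/5 = 1.

(1/5, 1/5, 3/5)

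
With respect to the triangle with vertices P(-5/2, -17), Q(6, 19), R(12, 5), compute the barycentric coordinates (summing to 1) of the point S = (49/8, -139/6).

Signed area of the reference triangle: [PQR] = ½·((-5/2)·(19−5) + 6·(5−(-17)) + 12·(-17−19)) = ½·(-35 + 132 − 432) = -335/2.
[SQR] = ½·((49/8)·(19−5) + 6·(5−(-139/6)) + 12·(-139/6−19)) = ½·(343/4 + 169 − 506) = -1005/8, so the P-coordinate is (-1005/8)/(-335/2) = 3/4.
[PSR] = ½·((-5/2)·(-139/6−5) + (49/8)·(5−(-17)) + 12·(-17−(-139/6))) = ½·(845/12 + 539/4 + 74) = 1675/12, so the Q-coordinate is -5/6.
[PQS] = ½·((-5/2)·(19−(-139/6)) + 6·(-139/6−(-17)) + (49/8)·(-17−19)) = ½·(-1265/12 − 37 − 441/2) = -4355/24, so the R-coordinate is 13/12.

(3/4, -5/6, 13/12)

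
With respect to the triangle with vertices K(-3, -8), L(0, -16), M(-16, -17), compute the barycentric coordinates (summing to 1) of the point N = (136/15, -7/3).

(8/5, 4/15, -13/15)

Signed area of the reference triangle: [KLM] = ½·((-3)·(-16−(-17)) + 0·(-17−(-8)) + (-16)·(-8−(-16))) = ½·(-3 + 0 − 128) = -131/2.
[NLM] = ½·((136/15)·(-16−(-17)) + 0·(-17−(-7/3)) + (-16)·(-7/3−(-16))) = ½·(136/15 + 0 − 656/3) = -524/5, so the K-coordinate is (-524/5)/(-131/2) = 8/5.
[KNM] = ½·((-3)·(-7/3−(-17)) + (136/15)·(-17−(-8)) + (-16)·(-8−(-7/3))) = ½·(-44 − 408/5 + 272/3) = -262/15, so the L-coordinate is 4/15.
[KLN] = ½·((-3)·(-16−(-7/3)) + 0·(-7/3−(-8)) + (136/15)·(-8−(-16))) = ½·(41 + 0 + 1088/15) = 1703/30, so the M-coordinate is -13/15.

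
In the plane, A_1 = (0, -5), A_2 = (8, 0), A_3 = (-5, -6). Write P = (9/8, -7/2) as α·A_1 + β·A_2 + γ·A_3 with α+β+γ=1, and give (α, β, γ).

Signed area of the reference triangle: [A_1A_2A_3] = ½·(0·(0−(-6)) + 8·(-6−(-5)) + (-5)·(-5−0)) = ½·(0 − 8 + 25) = 17/2.
[PA_2A_3] = ½·((9/8)·(0−(-6)) + 8·(-6−(-7/2)) + (-5)·(-7/2−0)) = ½·(27/4 − 20 + 35/2) = 17/8, so the A_1-coordinate is (17/8)/(17/2) = 1/4.
[A_1PA_3] = ½·(0·(-7/2−(-6)) + (9/8)·(-6−(-5)) + (-5)·(-5−(-7/2))) = ½·(0 − 9/8 + 15/2) = 51/16, so the A_2-coordinate is 3/8.
[A_1A_2P] = ½·(0·(0−(-7/2)) + 8·(-7/2−(-5)) + (9/8)·(-5−0)) = ½·(0 + 12 − 45/8) = 51/16, so the A_3-coordinate is 3/8.
Check: 1/4 + 3/8 + 3/8 = 1.

(1/4, 3/8, 3/8)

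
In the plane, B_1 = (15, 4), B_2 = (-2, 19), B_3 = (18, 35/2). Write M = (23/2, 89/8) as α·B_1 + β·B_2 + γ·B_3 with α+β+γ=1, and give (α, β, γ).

(1/2, 1/4, 1/4)

Signed area of the reference triangle: [B_1B_2B_3] = ½·(15·(19−(35/2)) + (-2)·(35/2−4) + 18·(4−19)) = ½·(45/2 − 27 − 270) = -549/4.
[MB_2B_3] = ½·((23/2)·(19−(35/2)) + (-2)·(35/2−(89/8)) + 18·(89/8−19)) = ½·(69/4 − 51/4 − 567/4) = -549/8, so the B_1-coordinate is (-549/8)/(-549/4) = 1/2.
[B_1MB_3] = ½·(15·(89/8−(35/2)) + (23/2)·(35/2−4) + 18·(4−(89/8))) = ½·(-765/8 + 621/4 − 513/4) = -549/16, so the B_2-coordinate is 1/4.
[B_1B_2M] = ½·(15·(19−(89/8)) + (-2)·(89/8−4) + (23/2)·(4−19)) = ½·(945/8 − 57/4 − 345/2) = -549/16, so the B_3-coordinate is 1/4.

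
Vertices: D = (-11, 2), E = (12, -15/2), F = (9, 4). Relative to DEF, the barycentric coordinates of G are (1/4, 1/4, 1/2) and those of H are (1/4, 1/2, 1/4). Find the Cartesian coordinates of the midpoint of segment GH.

Barycentric coordinates of the midpoint are the average: (1/4, 3/8, 3/8).
Converting: (1/4)·D + (3/8)·E + (3/8)·F = (41/8, -13/16).

(41/8, -13/16)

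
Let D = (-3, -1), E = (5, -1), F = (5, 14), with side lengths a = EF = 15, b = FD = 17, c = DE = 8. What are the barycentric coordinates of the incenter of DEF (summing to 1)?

(3/8, 17/40, 1/5)

The incenter has barycentric coordinates proportional to the opposite side lengths: (15 : 17 : 8).
Normalizing by 15+17+8 = 40 gives (3/8, 17/40, 1/5).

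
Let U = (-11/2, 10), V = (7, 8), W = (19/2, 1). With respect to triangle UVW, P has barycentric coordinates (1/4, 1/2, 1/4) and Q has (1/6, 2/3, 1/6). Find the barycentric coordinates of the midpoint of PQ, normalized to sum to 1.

Since both coordinate triples sum to 1, the midpoint's barycentrics are the componentwise average.
(1/4+1/6)/2 = 5/24; similarly 7/12 and 5/24.

(5/24, 7/12, 5/24)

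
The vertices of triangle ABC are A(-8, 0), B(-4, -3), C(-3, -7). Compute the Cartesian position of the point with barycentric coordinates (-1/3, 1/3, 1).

(-5/3, -8)

P = (-1/3)·A + (1/3)·B + 1·C.
x-coordinate: (-1/3)·(-8) + (1/3)·(-4) + 1·(-3) = -5/3.
y-coordinate: (-1/3)·0 + (1/3)·(-3) + 1·(-7) = -8.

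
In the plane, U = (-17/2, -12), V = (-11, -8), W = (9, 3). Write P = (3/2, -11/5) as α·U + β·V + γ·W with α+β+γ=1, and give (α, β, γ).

(1/5, 1/5, 3/5)

Signed area of the reference triangle: [UVW] = ½·((-17/2)·(-8−3) + (-11)·(3−(-12)) + 9·(-12−(-8))) = ½·(187/2 − 165 − 36) = -215/4.
[PVW] = ½·((3/2)·(-8−3) + (-11)·(3−(-11/5)) + 9·(-11/5−(-8))) = ½·(-33/2 − 286/5 + 261/5) = -43/4, so the U-coordinate is (-43/4)/(-215/4) = 1/5.
[UPW] = ½·((-17/2)·(-11/5−3) + (3/2)·(3−(-12)) + 9·(-12−(-11/5))) = ½·(221/5 + 45/2 − 441/5) = -43/4, so the V-coordinate is 1/5.
[UVP] = ½·((-17/2)·(-8−(-11/5)) + (-11)·(-11/5−(-12)) + (3/2)·(-12−(-8))) = ½·(493/10 − 539/5 − 6) = -129/4, so the W-coordinate is 3/5.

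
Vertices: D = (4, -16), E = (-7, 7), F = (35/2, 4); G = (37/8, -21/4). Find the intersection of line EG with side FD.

(17/2, -28/3)

Barycentric coordinates of G with respect to DEF: (1/2, 1/4, 1/4).
On side FD the E-coordinate is zero; dropping G's E-weight 1/4 and renormalizing the remaining 1/4 : 1/2 gives weights 1/3, 2/3 on F, D.
H = (1/3)·(35/2, 4) + (2/3)·(4, -16) = (17/2, -28/3).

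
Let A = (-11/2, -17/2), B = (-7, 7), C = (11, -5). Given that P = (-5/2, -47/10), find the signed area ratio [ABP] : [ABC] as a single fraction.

1/5

[ABC] = ½·((-11/2)·(7−(-5)) + (-7)·(-5−(-17/2)) + 11·(-17/2−7)) = ½·(-66 − 49/2 − 341/2) = -261/2.
[ABP] = ½·((-11/2)·(7−(-47/10)) + (-7)·(-47/10−(-17/2)) + (-5/2)·(-17/2−7)) = ½·(-1287/20 − 133/5 + 155/4) = -261/10, so the ratio is (-261/10)/(-261/2) = 1/5.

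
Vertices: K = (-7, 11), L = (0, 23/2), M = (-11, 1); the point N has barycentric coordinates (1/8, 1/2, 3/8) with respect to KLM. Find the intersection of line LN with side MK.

Line LN meets MK where the L-coordinate vanishes; zeroing N's L-weight and renormalizing leaves M, K-weights 3/8 : 1/8 → (3/4, 1/4).
So J = (3/4)·M + (1/4)·K = (-10, 7/2).

(-10, 7/2)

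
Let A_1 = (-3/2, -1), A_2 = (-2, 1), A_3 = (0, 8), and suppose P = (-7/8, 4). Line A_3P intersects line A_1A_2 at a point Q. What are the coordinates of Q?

Barycentric coordinates of P with respect to A_1A_2A_3: (1/4, 1/4, 1/2).
On side A_1A_2 the A_3-coordinate is zero; dropping P's A_3-weight 1/2 and renormalizing the remaining 1/4 : 1/4 gives weights 1/2, 1/2 on A_1, A_2.
Q = (1/2)·(-3/2, -1) + (1/2)·(-2, 1) = (-7/4, 0).

(-7/4, 0)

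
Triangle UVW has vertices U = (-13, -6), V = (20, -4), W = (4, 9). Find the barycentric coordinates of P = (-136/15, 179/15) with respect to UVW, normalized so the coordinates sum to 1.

Signed area of the reference triangle: [UVW] = ½·((-13)·(-4−9) + 20·(9−(-6)) + 4·(-6−(-4))) = ½·(169 + 300 − 8) = 461/2.
[PVW] = ½·((-136/15)·(-4−9) + 20·(9−(179/15)) + 4·(179/15−(-4))) = ½·(1768/15 − 176/3 + 956/15) = 922/15, so the U-coordinate is (922/15)/(461/2) = 4/15.
[UPW] = ½·((-13)·(179/15−9) + (-136/15)·(9−(-6)) + 4·(-6−(179/15))) = ½·(-572/15 − 136 − 1076/15) = -1844/15, so the V-coordinate is -8/15.
[UVP] = ½·((-13)·(-4−(179/15)) + 20·(179/15−(-6)) + (-136/15)·(-6−(-4))) = ½·(3107/15 + 1076/3 + 272/15) = 8759/30, so the W-coordinate is 19/15.
Check: 4/15 − 8/15 + 19/15 = 1.

(4/15, -8/15, 19/15)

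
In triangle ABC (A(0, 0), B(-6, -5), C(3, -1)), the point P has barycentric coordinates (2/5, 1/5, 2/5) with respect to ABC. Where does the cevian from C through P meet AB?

Line CP meets AB where the C-coordinate vanishes; zeroing P's C-weight and renormalizing leaves A, B-weights 2/5 : 1/5 → (2/3, 1/3).
So Q = (2/3)·A + (1/3)·B = (-2, -5/3).

(-2, -5/3)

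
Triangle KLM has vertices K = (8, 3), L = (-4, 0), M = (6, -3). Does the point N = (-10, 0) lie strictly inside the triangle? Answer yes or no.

Barycentric coordinates of N: (-3/11, 17/11, -3/11).
The three coordinates are negative, positive, negative; a point is interior exactly when all three are positive.

no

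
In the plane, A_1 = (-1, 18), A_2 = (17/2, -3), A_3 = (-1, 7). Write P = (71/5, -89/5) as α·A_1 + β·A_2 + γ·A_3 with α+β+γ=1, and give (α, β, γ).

(-4/5, 8/5, 1/5)

Signed area of the reference triangle: [A_1A_2A_3] = ½·((-1)·(-3−7) + (17/2)·(7−18) + (-1)·(18−(-3))) = ½·(10 − 187/2 − 21) = -209/4.
[PA_2A_3] = ½·((71/5)·(-3−7) + (17/2)·(7−(-89/5)) + (-1)·(-89/5−(-3))) = ½·(-142 + 1054/5 + 74/5) = 209/5, so the A_1-coordinate is (209/5)/(-209/4) = -4/5.
[A_1PA_3] = ½·((-1)·(-89/5−7) + (71/5)·(7−18) + (-1)·(18−(-89/5))) = ½·(124/5 − 781/5 − 179/5) = -418/5, so the A_2-coordinate is 8/5.
[A_1A_2P] = ½·((-1)·(-3−(-89/5)) + (17/2)·(-89/5−18) + (71/5)·(18−(-3))) = ½·(-74/5 − 3043/10 + 1491/5) = -209/20, so the A_3-coordinate is 1/5.
Check: -4/5 + 8/5 + 1/5 = 1.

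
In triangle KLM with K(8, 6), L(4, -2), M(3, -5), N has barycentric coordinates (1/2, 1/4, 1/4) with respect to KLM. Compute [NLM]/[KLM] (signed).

1/2

The signed ratio [NLM]/[KLM] equals the barycentric coordinate of N at vertex K, which is 1/2.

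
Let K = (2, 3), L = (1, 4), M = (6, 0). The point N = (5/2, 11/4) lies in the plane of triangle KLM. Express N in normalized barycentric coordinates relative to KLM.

(1/4, 1/2, 1/4)

Signed area of the reference triangle: [KLM] = ½·(2·(4−0) + 1·(0−3) + 6·(3−4)) = ½·(8 − 3 − 6) = -1/2.
[NLM] = ½·((5/2)·(4−0) + 1·(0−(11/4)) + 6·(11/4−4)) = ½·(10 − 11/4 − 15/2) = -1/8, so the K-coordinate is (-1/8)/(-1/2) = 1/4.
[KNM] = ½·(2·(11/4−0) + (5/2)·(0−3) + 6·(3−(11/4))) = ½·(11/2 − 15/2 + 3/2) = -1/4, so the L-coordinate is 1/2.
[KLN] = ½·(2·(4−(11/4)) + 1·(11/4−3) + (5/2)·(3−4)) = ½·(5/2 − 1/4 − 5/2) = -1/8, so the M-coordinate is 1/4.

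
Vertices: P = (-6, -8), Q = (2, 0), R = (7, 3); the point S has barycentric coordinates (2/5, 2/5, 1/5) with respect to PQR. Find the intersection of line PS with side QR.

(11/3, 1)

Line PS meets QR where the P-coordinate vanishes; zeroing S's P-weight and renormalizing leaves Q, R-weights 2/5 : 1/5 → (2/3, 1/3).
So T = (2/3)·Q + (1/3)·R = (11/3, 1).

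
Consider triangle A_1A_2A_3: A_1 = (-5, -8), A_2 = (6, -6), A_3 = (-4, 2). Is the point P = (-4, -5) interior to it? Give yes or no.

Barycentric coordinates of P: (35/54, 7/108, 31/108).
The three coordinates are positive, positive, positive; a point is interior exactly when all three are positive.

yes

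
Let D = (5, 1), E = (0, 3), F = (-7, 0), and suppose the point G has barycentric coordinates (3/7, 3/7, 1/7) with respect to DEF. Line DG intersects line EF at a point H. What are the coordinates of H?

Line DG meets EF where the D-coordinate vanishes; zeroing G's D-weight and renormalizing leaves E, F-weights 3/7 : 1/7 → (3/4, 1/4).
So H = (3/4)·E + (1/4)·F = (-7/4, 9/4).

(-7/4, 9/4)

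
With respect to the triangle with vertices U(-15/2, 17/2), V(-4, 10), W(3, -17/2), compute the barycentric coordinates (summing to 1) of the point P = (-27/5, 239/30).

Signed area of the reference triangle: [UVW] = ½·((-15/2)·(10−(-17/2)) + (-4)·(-17/2−(17/2)) + 3·(17/2−10)) = ½·(-555/4 + 68 − 9/2) = -301/8.
[PVW] = ½·((-27/5)·(10−(-17/2)) + (-4)·(-17/2−(239/30)) + 3·(239/30−10)) = ½·(-999/10 + 988/15 − 61/10) = -301/15, so the U-coordinate is (-301/15)/(-301/8) = 8/15.
[UPW] = ½·((-15/2)·(239/30−(-17/2)) + (-27/5)·(-17/2−(17/2)) + 3·(17/2−(239/30))) = ½·(-247/2 + 459/5 + 8/5) = -301/20, so the V-coordinate is 2/5.
[UVP] = ½·((-15/2)·(10−(239/30)) + (-4)·(239/30−(17/2)) + (-27/5)·(17/2−10)) = ½·(-61/4 + 32/15 + 81/10) = -301/120, so the W-coordinate is 1/15.
Check: 8/15 + 2/5 + 1/15 = 1.

(8/15, 2/5, 1/15)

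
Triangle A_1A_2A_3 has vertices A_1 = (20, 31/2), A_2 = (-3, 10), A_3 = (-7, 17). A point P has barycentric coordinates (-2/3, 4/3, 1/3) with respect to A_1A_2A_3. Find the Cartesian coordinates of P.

(-59/3, 26/3)

P = (-2/3)·A_1 + (4/3)·A_2 + (1/3)·A_3.
x-coordinate: (-2/3)·20 + (4/3)·(-3) + (1/3)·(-7) = -59/3.
y-coordinate: (-2/3)·(31/2) + (4/3)·10 + (1/3)·17 = 26/3.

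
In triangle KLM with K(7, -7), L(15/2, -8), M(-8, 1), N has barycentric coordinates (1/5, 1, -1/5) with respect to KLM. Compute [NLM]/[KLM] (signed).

The signed ratio [NLM]/[KLM] equals the barycentric coordinate of N at vertex K, which is 1/5.

1/5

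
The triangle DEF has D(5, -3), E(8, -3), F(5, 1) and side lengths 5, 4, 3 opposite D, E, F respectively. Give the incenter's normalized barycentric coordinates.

(5/12, 1/3, 1/4)

The incenter has barycentric coordinates proportional to the opposite side lengths: (5 : 4 : 3).
Normalizing by 5+4+3 = 12 gives (5/12, 1/3, 1/4).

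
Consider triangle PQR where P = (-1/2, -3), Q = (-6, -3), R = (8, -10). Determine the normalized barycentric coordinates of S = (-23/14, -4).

(3/7, 3/7, 1/7)

Signed area of the reference triangle: [PQR] = ½·((-1/2)·(-3−(-10)) + (-6)·(-10−(-3)) + 8·(-3−(-3))) = ½·(-7/2 + 42 + 0) = 77/4.
[SQR] = ½·((-23/14)·(-3−(-10)) + (-6)·(-10−(-4)) + 8·(-4−(-3))) = ½·(-23/2 + 36 − 8) = 33/4, so the P-coordinate is (33/4)/(77/4) = 3/7.
[PSR] = ½·((-1/2)·(-4−(-10)) + (-23/14)·(-10−(-3)) + 8·(-3−(-4))) = ½·(-3 + 23/2 + 8) = 33/4, so the Q-coordinate is 3/7.
[PQS] = ½·((-1/2)·(-3−(-4)) + (-6)·(-4−(-3)) + (-23/14)·(-3−(-3))) = ½·(-1/2 + 6 + 0) = 11/4, so the R-coordinate is 1/7.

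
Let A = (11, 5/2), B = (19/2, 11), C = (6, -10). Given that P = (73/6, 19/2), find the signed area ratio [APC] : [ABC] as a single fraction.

1/3

[ABC] = ½·(11·(11−(-10)) + (19/2)·(-10−(5/2)) + 6·(5/2−11)) = ½·(231 − 475/4 − 51) = 245/8.
[APC] = ½·(11·(19/2−(-10)) + (73/6)·(-10−(5/2)) + 6·(5/2−(19/2))) = ½·(429/2 − 1825/12 − 42) = 245/24, so the ratio is (245/24)/(245/8) = 1/3.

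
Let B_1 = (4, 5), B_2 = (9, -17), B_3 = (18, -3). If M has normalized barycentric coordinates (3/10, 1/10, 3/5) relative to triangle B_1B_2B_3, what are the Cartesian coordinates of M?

M = (3/10)·B_1 + (1/10)·B_2 + (3/5)·B_3.
x-coordinate: (3/10)·4 + (1/10)·9 + (3/5)·18 = 129/10.
y-coordinate: (3/10)·5 + (1/10)·(-17) + (3/5)·(-3) = -2.

(129/10, -2)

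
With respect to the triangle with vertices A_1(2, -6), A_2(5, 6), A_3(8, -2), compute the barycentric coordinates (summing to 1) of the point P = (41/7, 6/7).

(1/7, 3/7, 3/7)

Signed area of the reference triangle: [A_1A_2A_3] = ½·(2·(6−(-2)) + 5·(-2−(-6)) + 8·(-6−6)) = ½·(16 + 20 − 96) = -30.
[PA_2A_3] = ½·((41/7)·(6−(-2)) + 5·(-2−(6/7)) + 8·(6/7−6)) = ½·(328/7 − 100/7 − 288/7) = -30/7, so the A_1-coordinate is (-30/7)/(-30) = 1/7.
[A_1PA_3] = ½·(2·(6/7−(-2)) + (41/7)·(-2−(-6)) + 8·(-6−(6/7))) = ½·(40/7 + 164/7 − 384/7) = -90/7, so the A_2-coordinate is 3/7.
[A_1A_2P] = ½·(2·(6−(6/7)) + 5·(6/7−(-6)) + (41/7)·(-6−6)) = ½·(72/7 + 240/7 − 492/7) = -90/7, so the A_3-coordinate is 3/7.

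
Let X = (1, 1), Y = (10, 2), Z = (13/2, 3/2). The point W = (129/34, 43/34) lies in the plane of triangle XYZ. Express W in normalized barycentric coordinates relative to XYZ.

Signed area of the reference triangle: [XYZ] = ½·(1·(2−(3/2)) + 10·(3/2−1) + (13/2)·(1−2)) = ½·(1/2 + 5 − 13/2) = -1/2.
[WYZ] = ½·((129/34)·(2−(3/2)) + 10·(3/2−(43/34)) + (13/2)·(43/34−2)) = ½·(129/68 + 40/17 − 325/68) = -9/34, so the X-coordinate is (-9/34)/(-1/2) = 9/17.
[XWZ] = ½·(1·(43/34−(3/2)) + (129/34)·(3/2−1) + (13/2)·(1−(43/34))) = ½·(-4/17 + 129/68 − 117/68) = -1/34, so the Y-coordinate is 1/17.
[XYW] = ½·(1·(2−(43/34)) + 10·(43/34−1) + (129/34)·(1−2)) = ½·(25/34 + 45/17 − 129/34) = -7/34, so the Z-coordinate is 7/17.
Check: 9/17 + 1/17 + 7/17 = 1.

(9/17, 1/17, 7/17)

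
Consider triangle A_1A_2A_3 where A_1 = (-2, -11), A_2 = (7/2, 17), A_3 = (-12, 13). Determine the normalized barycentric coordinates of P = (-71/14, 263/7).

Signed area of the reference triangle: [A_1A_2A_3] = ½·((-2)·(17−13) + (7/2)·(13−(-11)) + (-12)·(-11−17)) = ½·(-8 + 84 + 336) = 206.
[PA_2A_3] = ½·((-71/14)·(17−13) + (7/2)·(13−(263/7)) + (-12)·(263/7−17)) = ½·(-142/7 − 86 − 1728/7) = -1236/7, so the A_1-coordinate is (-1236/7)/206 = -6/7.
[A_1PA_3] = ½·((-2)·(263/7−13) + (-71/14)·(13−(-11)) + (-12)·(-11−(263/7))) = ½·(-344/7 − 852/7 + 4080/7) = 206, so the A_2-coordinate is 1.
[A_1A_2P] = ½·((-2)·(17−(263/7)) + (7/2)·(263/7−(-11)) + (-71/14)·(-11−17)) = ½·(288/7 + 170 + 142) = 1236/7, so the A_3-coordinate is 6/7.
Check: -6/7 + 1 + 6/7 = 1.

(-6/7, 1, 6/7)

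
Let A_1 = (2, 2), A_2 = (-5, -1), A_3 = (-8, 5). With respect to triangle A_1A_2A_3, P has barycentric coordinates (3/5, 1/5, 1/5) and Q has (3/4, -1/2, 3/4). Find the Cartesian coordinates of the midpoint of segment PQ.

(-17/10, 31/8)

Barycentric coordinates of the midpoint are the average: (27/40, -3/20, 19/40).
Converting: (27/40)·A_1 + (-3/20)·A_2 + (19/40)·A_3 = (-17/10, 31/8).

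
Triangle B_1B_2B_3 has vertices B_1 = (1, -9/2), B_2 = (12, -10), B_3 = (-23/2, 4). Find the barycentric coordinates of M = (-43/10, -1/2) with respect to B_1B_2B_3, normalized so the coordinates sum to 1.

Signed area of the reference triangle: [B_1B_2B_3] = ½·(1·(-10−4) + 12·(4−(-9/2)) + (-23/2)·(-9/2−(-10))) = ½·(-14 + 102 − 253/4) = 99/8.
[MB_2B_3] = ½·((-43/10)·(-10−4) + 12·(4−(-1/2)) + (-23/2)·(-1/2−(-10))) = ½·(301/5 + 54 − 437/4) = 99/40, so the B_1-coordinate is (99/40)/(99/8) = 1/5.
[B_1MB_3] = ½·(1·(-1/2−4) + (-43/10)·(4−(-9/2)) + (-23/2)·(-9/2−(-1/2))) = ½·(-9/2 − 731/20 + 46) = 99/40, so the B_2-coordinate is 1/5.
[B_1B_2M] = ½·(1·(-10−(-1/2)) + 12·(-1/2−(-9/2)) + (-43/10)·(-9/2−(-10))) = ½·(-19/2 + 48 − 473/20) = 297/40, so the B_3-coordinate is 3/5.
Check: 1/5 + 1/5 + 3/5 = 1.

(1/5, 1/5, 3/5)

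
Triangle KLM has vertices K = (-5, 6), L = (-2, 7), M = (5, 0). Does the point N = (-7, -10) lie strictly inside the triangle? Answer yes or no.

no

Barycentric coordinates of N: (11/2, -43/7, 23/14).
The three coordinates are positive, negative, positive; a point is interior exactly when all three are positive.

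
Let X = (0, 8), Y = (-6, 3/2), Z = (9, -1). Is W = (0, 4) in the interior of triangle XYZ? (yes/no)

Barycentric coordinates of W: (7/15, 8/25, 16/75).
The three coordinates are positive, positive, positive; a point is interior exactly when all three are positive.

yes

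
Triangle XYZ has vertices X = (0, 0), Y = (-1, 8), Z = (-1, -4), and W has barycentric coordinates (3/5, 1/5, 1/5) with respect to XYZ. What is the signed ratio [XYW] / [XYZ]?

The signed ratio [XYW]/[XYZ] equals the barycentric coordinate of W at vertex Z, which is 1/5.

1/5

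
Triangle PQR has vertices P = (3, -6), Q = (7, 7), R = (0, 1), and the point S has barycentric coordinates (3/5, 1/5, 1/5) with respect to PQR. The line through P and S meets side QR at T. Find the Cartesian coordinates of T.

Line PS meets QR where the P-coordinate vanishes; zeroing S's P-weight and renormalizing leaves Q, R-weights 1/5 : 1/5 → (1/2, 1/2).
So T = (1/2)·Q + (1/2)·R = (7/2, 4).

(7/2, 4)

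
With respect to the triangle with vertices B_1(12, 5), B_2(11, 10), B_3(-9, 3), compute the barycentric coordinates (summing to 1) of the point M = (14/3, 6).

Signed area of the reference triangle: [B_1B_2B_3] = ½·(12·(10−3) + 11·(3−5) + (-9)·(5−10)) = ½·(84 − 22 + 45) = 107/2.
[MB_2B_3] = ½·((14/3)·(10−3) + 11·(3−6) + (-9)·(6−10)) = ½·(98/3 − 33 + 36) = 107/6, so the B_1-coordinate is (107/6)/(107/2) = 1/3.
[B_1MB_3] = ½·(12·(6−3) + (14/3)·(3−5) + (-9)·(5−6)) = ½·(36 − 28/3 + 9) = 107/6, so the B_2-coordinate is 1/3.
[B_1B_2M] = ½·(12·(10−6) + 11·(6−5) + (14/3)·(5−10)) = ½·(48 + 11 − 70/3) = 107/6, so the B_3-coordinate is 1/3.

(1/3, 1/3, 1/3)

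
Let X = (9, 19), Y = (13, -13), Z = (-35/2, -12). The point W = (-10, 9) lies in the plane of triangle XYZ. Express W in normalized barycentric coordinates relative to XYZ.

Signed area of the reference triangle: [XYZ] = ½·(9·(-13−(-12)) + 13·(-12−19) + (-35/2)·(19−(-13))) = ½·(-9 − 403 − 560) = -486.
[WYZ] = ½·((-10)·(-13−(-12)) + 13·(-12−9) + (-35/2)·(9−(-13))) = ½·(10 − 273 − 385) = -324, so the X-coordinate is (-324)/(-486) = 2/3.
[XWZ] = ½·(9·(9−(-12)) + (-10)·(-12−19) + (-35/2)·(19−9)) = ½·(189 + 310 − 175) = 162, so the Y-coordinate is -1/3.
[XYW] = ½·(9·(-13−9) + 13·(9−19) + (-10)·(19−(-13))) = ½·(-198 − 130 − 320) = -324, so the Z-coordinate is 2/3.

(2/3, -1/3, 2/3)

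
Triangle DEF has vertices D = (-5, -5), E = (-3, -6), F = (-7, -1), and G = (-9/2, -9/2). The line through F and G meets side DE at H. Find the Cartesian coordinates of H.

(-11/3, -17/3)

Barycentric coordinates of G with respect to DEF: (1/4, 1/2, 1/4).
On side DE the F-coordinate is zero; dropping G's F-weight 1/4 and renormalizing the remaining 1/4 : 1/2 gives weights 1/3, 2/3 on D, E.
H = (1/3)·(-5, -5) + (2/3)·(-3, -6) = (-11/3, -17/3).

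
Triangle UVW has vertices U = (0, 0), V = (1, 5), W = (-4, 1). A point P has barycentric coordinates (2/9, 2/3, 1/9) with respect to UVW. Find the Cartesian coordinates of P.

(2/9, 31/9)

P = (2/9)·U + (2/3)·V + (1/9)·W.
x-coordinate: (2/9)·0 + (2/3)·1 + (1/9)·(-4) = 2/9.
y-coordinate: (2/9)·0 + (2/3)·5 + (1/9)·1 = 31/9.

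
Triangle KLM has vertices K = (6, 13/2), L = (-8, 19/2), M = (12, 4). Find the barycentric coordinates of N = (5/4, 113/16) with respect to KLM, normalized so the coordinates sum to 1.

Signed area of the reference triangle: [KLM] = ½·(6·(19/2−4) + (-8)·(4−(13/2)) + 12·(13/2−(19/2))) = ½·(33 + 20 − 36) = 17/2.
[NLM] = ½·((5/4)·(19/2−4) + (-8)·(4−(113/16)) + 12·(113/16−(19/2))) = ½·(55/8 + 49/2 − 117/4) = 17/16, so the K-coordinate is (17/16)/(17/2) = 1/8.
[KNM] = ½·(6·(113/16−4) + (5/4)·(4−(13/2)) + 12·(13/2−(113/16))) = ½·(147/8 − 25/8 − 27/4) = 17/4, so the L-coordinate is 1/2.
[KLN] = ½·(6·(19/2−(113/16)) + (-8)·(113/16−(13/2)) + (5/4)·(13/2−(19/2))) = ½·(117/8 − 9/2 − 15/4) = 51/16, so the M-coordinate is 3/8.

(1/8, 1/2, 3/8)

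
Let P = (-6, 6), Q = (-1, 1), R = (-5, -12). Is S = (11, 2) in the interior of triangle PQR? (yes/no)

no

Barycentric coordinates of S: (-152/85, 302/85, -13/17).
The three coordinates are negative, positive, negative; a point is interior exactly when all three are positive.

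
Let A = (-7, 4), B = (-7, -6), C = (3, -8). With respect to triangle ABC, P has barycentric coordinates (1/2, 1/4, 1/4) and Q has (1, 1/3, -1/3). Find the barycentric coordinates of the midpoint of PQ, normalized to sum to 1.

Since both coordinate triples sum to 1, the midpoint's barycentrics are the componentwise average.
(1/2+1)/2 = 3/4; similarly 7/24 and -1/24.

(3/4, 7/24, -1/24)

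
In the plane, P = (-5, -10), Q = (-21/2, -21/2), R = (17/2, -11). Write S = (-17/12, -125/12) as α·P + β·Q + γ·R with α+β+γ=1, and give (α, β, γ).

(1/2, 1/6, 1/3)

Signed area of the reference triangle: [PQR] = ½·((-5)·(-21/2−(-11)) + (-21/2)·(-11−(-10)) + (17/2)·(-10−(-21/2))) = ½·(-5/2 + 21/2 + 17/4) = 49/8.
[SQR] = ½·((-17/12)·(-21/2−(-11)) + (-21/2)·(-11−(-125/12)) + (17/2)·(-125/12−(-21/2))) = ½·(-17/24 + 49/8 + 17/24) = 49/16, so the P-coordinate is (49/16)/(49/8) = 1/2.
[PSR] = ½·((-5)·(-125/12−(-11)) + (-17/12)·(-11−(-10)) + (17/2)·(-10−(-125/12))) = ½·(-35/12 + 17/12 + 85/24) = 49/48, so the Q-coordinate is 1/6.
[PQS] = ½·((-5)·(-21/2−(-125/12)) + (-21/2)·(-125/12−(-10)) + (-17/12)·(-10−(-21/2))) = ½·(5/12 + 35/8 − 17/24) = 49/24, so the R-coordinate is 1/3.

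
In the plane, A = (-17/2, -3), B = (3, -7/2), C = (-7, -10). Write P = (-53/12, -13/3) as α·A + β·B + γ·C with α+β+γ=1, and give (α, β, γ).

(1/2, 1/3, 1/6)

Signed area of the reference triangle: [ABC] = ½·((-17/2)·(-7/2−(-10)) + 3·(-10−(-3)) + (-7)·(-3−(-7/2))) = ½·(-221/4 − 21 − 7/2) = -319/8.
[PBC] = ½·((-53/12)·(-7/2−(-10)) + 3·(-10−(-13/3)) + (-7)·(-13/3−(-7/2))) = ½·(-689/24 − 17 + 35/6) = -319/16, so the A-coordinate is (-319/16)/(-319/8) = 1/2.
[APC] = ½·((-17/2)·(-13/3−(-10)) + (-53/12)·(-10−(-3)) + (-7)·(-3−(-13/3))) = ½·(-289/6 + 371/12 − 28/3) = -319/24, so the B-coordinate is 1/3.
[ABP] = ½·((-17/2)·(-7/2−(-13/3)) + 3·(-13/3−(-3)) + (-53/12)·(-3−(-7/2))) = ½·(-85/12 − 4 − 53/24) = -319/48, so the C-coordinate is 1/6.
Check: 1/2 + 1/3 + 1/6 = 1.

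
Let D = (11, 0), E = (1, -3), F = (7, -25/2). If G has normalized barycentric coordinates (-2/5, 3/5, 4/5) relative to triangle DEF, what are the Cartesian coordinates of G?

G = (-2/5)·D + (3/5)·E + (4/5)·F.
x-coordinate: (-2/5)·11 + (3/5)·1 + (4/5)·7 = 9/5.
y-coordinate: (-2/5)·0 + (3/5)·(-3) + (4/5)·(-25/2) = -59/5.

(9/5, -59/5)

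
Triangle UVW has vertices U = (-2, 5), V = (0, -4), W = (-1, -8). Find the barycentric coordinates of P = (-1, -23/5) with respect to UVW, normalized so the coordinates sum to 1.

Signed area of the reference triangle: [UVW] = ½·((-2)·(-4−(-8)) + 0·(-8−5) + (-1)·(5−(-4))) = ½·(-8 + 0 − 9) = -17/2.
[PVW] = ½·((-1)·(-4−(-8)) + 0·(-8−(-23/5)) + (-1)·(-23/5−(-4))) = ½·(-4 + 0 + 3/5) = -17/10, so the U-coordinate is (-17/10)/(-17/2) = 1/5.
[UPW] = ½·((-2)·(-23/5−(-8)) + (-1)·(-8−5) + (-1)·(5−(-23/5))) = ½·(-34/5 + 13 − 48/5) = -17/10, so the V-coordinate is 1/5.
[UVP] = ½·((-2)·(-4−(-23/5)) + 0·(-23/5−5) + (-1)·(5−(-4))) = ½·(-6/5 + 0 − 9) = -51/10, so the W-coordinate is 3/5.

(1/5, 1/5, 3/5)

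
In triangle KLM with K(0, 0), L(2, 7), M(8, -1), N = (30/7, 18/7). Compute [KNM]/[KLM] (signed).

[KLM] = ½·(0·(7−(-1)) + 2·(-1−0) + 8·(0−7)) = ½·(0 − 2 − 56) = -29.
[KNM] = ½·(0·(18/7−(-1)) + (30/7)·(-1−0) + 8·(0−(18/7))) = ½·(0 − 30/7 − 144/7) = -87/7, so the ratio is (-87/7)/(-29) = 3/7.

3/7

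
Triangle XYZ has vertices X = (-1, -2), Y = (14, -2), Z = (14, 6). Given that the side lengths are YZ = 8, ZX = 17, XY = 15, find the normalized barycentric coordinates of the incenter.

(1/5, 17/40, 3/8)

The incenter has barycentric coordinates proportional to the opposite side lengths: (8 : 17 : 15).
Normalizing by 8+17+15 = 40 gives (1/5, 17/40, 3/8).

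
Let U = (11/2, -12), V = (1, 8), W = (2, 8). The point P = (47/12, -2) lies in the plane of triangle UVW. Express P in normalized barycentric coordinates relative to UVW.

Signed area of the reference triangle: [UVW] = ½·((11/2)·(8−8) + 1·(8−(-12)) + 2·(-12−8)) = ½·(0 + 20 − 40) = -10.
[PVW] = ½·((47/12)·(8−8) + 1·(8−(-2)) + 2·(-2−8)) = ½·(0 + 10 − 20) = -5, so the U-coordinate is (-5)/(-10) = 1/2.
[UPW] = ½·((11/2)·(-2−8) + (47/12)·(8−(-12)) + 2·(-12−(-2))) = ½·(-55 + 235/3 − 20) = 5/3, so the V-coordinate is -1/6.
[UVP] = ½·((11/2)·(8−(-2)) + 1·(-2−(-12)) + (47/12)·(-12−8)) = ½·(55 + 10 − 235/3) = -20/3, so the W-coordinate is 2/3.
Check: 1/2 − 1/6 + 2/3 = 1.

(1/2, -1/6, 2/3)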